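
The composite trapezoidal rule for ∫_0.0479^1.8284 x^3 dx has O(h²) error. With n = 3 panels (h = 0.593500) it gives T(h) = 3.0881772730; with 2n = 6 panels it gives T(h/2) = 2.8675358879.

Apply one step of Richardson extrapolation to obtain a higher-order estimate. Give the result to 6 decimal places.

2.793989

r = 2, so 2^r = 4.
4·2.8675358879 − 3.0881772730 = 8.3819662786
Denominator 4 − 1 = 3.
R = 8.3819662786/3 = 2.7939887595
Gap between inputs: 2.206e-01; correction applied: −0.0735471284.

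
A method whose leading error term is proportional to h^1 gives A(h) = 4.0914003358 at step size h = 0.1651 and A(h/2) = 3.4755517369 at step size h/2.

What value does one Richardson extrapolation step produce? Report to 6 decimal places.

2.859703

Order 1 gives 2^r = 2 and 2^r − 1 = 1.
2*3.4755517369 − 4.0914003358 = 2.8597031380
Divide by 2^1 − 1 = 1.
So the Richardson estimate is 2.8597031380.
Gap between inputs: 6.158e-01; correction applied: −0.6158485989.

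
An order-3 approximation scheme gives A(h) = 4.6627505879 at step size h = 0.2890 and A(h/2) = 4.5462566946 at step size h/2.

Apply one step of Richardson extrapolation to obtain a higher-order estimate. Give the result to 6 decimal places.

4.529615

r = 3: numerator weight 8, denominator 7.
8·4.5462566946 − 4.6627505879 = 31.7073029689
Divide by 2^3 − 1 = 7.
31.7073029689 ÷ 7 = 4.5296147098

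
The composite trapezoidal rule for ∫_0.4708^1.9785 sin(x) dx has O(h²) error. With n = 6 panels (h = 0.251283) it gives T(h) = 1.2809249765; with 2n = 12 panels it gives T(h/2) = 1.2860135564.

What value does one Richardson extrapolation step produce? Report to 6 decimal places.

r = 2: numerator weight 4, denominator 3.
Numerator 4·A(h/2) − A(h) = 4·1.2860135564 − 1.2809249765 = 3.8631292491
Extrapolated: 3.8631292491 / 3 = 1.2877097497
Shift from A(h/2): +0.0016961933.

1.287710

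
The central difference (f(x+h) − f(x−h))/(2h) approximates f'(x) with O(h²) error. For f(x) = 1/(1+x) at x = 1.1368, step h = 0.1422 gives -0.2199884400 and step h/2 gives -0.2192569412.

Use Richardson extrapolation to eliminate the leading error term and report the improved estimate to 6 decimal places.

The method has order 2: 2^2 = 4.
Top: 4(-0.2192569412) − (-0.2199884400) = -0.6570393248
Divide by 2^2 − 1 = 3.
R = (-0.6570393248)/3 = -0.2190131083
Shift from A(h/2): +0.0002438329.

-0.219013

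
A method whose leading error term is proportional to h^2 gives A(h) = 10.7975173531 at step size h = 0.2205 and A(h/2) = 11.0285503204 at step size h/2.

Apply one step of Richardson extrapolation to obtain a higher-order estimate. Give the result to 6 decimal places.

11.105561

r = 2, so 2^r = 4.
4·11.0285503204 = 44.1142012816; subtract 10.7975173531 → 33.3166839285
Extrapolated: 33.3166839285 / 3 = 11.1055613095
Gap between inputs: 2.310e-01; correction applied: +0.0770109891.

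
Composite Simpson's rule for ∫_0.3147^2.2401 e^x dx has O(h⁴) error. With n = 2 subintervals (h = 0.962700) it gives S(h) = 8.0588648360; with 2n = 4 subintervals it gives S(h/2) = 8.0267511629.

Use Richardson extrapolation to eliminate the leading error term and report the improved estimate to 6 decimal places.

8.024610

Leading term ∝ h^4; use weight 16 = 2^4.
16×8.0267511629 = 128.4280186064; subtract 8.0588648360 → 120.3691537704
Denominator 16 − 1 = 15.
Result: 8.0246102514
Gap between inputs: 3.211e-02; correction applied: −0.0021409115.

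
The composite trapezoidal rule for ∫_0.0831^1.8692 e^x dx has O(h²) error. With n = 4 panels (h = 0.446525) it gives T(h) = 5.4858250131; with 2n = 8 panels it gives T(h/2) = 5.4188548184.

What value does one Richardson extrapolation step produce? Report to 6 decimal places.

r = 2, so 2^r = 4.
A(h/2) − A(h) = 5.4188548184 − 5.4858250131 = -0.0669701947
Correction (A(h/2) − A(h))/(4 − 1) = (-0.0669701947)/3 = -0.0223233982
R = 5.4188548184 − 0.0223233982 = 5.3965314202

5.396531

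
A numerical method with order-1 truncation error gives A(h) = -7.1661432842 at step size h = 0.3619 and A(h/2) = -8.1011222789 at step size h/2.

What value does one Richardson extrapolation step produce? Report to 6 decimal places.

With r = 1 the leading error scales as h^1, so the weight is 2^1 = 2.
Weighted: (-16.2022445578) − (-7.1661432842) = -9.0361012736
Denominator 2 − 1 = 1.
(-9.0361012736) ÷ 1 = -9.0361012736
Shift from A(h/2): −0.9349789947.

-9.036101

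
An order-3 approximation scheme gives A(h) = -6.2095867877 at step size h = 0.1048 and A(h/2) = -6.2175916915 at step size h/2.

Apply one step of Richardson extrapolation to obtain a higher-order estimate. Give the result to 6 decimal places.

-6.218735

r = 3, so 2^r = 8.
2^3*A(h/2) = -49.7407335320; minus A(h) gives -43.5311467443.
Divide by 2^3 − 1 = 7.
(8*(-6.2175916915) − (-6.2095867877))/(8 − 1) = -6.2187352492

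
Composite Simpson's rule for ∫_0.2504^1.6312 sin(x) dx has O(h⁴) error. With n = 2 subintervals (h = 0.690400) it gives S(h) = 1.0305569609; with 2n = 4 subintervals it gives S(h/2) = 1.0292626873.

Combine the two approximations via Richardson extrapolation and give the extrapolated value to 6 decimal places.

1.029176

Method order is 4; weight 2^4 = 16.
16·1.0292626873 − 1.0305569609 = 15.4376460359
Divide by 2^4 − 1 = 15.
Extrapolated: 15.4376460359 / 15 = 1.0291764024
Shift from A(h/2): −0.0000862849.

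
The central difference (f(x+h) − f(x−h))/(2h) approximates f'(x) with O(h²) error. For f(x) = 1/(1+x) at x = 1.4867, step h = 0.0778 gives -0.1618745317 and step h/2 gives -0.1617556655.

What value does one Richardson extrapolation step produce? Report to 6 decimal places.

-0.161716

Method order is 2; weight 2^2 = 4.
4*(-0.1617556655) = -0.6470226620; subtract (-0.1618745317) → -0.4851481303
(-0.4851481303) ÷ 3 = -0.1617160434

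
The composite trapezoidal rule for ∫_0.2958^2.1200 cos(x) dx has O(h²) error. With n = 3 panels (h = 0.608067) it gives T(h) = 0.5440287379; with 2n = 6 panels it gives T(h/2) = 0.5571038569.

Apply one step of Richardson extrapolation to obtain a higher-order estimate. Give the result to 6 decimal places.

The method has order 2: 2^2 = 4.
Weighted: 2.2284154276 − 0.5440287379 = 1.6843866897
Denominator 4 − 1 = 3.
(4·0.5571038569 − 0.5440287379)/(4 − 1) = 0.5614622299

0.561462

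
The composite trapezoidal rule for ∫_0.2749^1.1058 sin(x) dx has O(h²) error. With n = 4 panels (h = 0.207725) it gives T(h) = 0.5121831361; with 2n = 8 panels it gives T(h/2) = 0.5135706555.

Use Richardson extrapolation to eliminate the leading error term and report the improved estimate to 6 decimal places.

0.514033

Leading term ∝ h^2; use weight 4 = 2^2.
4 × 0.5135706555 = 2.0542826220; 2.0542826220 − 0.5121831361 = 1.5420994859
Divide by 2^2 − 1 = 3.
Result: 0.5140331620
Correction |R − A(h/2)| = 4.625e-04; gap |A(h/2) − A(h)| = 1.388e-03.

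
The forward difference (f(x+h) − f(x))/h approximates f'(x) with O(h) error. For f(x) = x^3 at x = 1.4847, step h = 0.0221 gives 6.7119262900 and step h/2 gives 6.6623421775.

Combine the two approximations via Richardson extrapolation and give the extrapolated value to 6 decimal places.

6.612758

r = 1, so 2^r = 2.
2*6.6623421775 − 6.7119262900 = 6.6127580650
(2*6.6623421775 − 6.7119262900)/(2 − 1) = 6.6127580650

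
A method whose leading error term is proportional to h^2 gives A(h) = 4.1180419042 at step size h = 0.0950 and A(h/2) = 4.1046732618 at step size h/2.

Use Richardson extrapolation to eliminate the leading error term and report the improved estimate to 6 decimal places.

4.100217

The method has order 2: 2^2 = 4.
Difference of the inputs: 4.1046732618 − 4.1180419042 = -0.0133686424
Correction (A(h/2) − A(h))/(4 − 1) = (-0.0133686424)/3 = -0.0044562141
R = A(h/2) + (A(h/2) − A(h))/3 = 4.1046732618 − 0.0044562141 = 4.1002170477
Correction |R − A(h/2)| = 4.456e-03; gap |A(h/2) − A(h)| = 1.337e-02.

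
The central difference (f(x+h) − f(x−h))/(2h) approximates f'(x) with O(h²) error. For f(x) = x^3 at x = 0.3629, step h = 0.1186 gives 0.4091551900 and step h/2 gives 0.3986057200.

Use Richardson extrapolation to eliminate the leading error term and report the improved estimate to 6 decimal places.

The method has order 2: 2^2 = 4.
Top: 4(0.3986057200) − (0.4091551900) = 1.1852676900
R = 1.1852676900/3 = 0.3950892300

0.395089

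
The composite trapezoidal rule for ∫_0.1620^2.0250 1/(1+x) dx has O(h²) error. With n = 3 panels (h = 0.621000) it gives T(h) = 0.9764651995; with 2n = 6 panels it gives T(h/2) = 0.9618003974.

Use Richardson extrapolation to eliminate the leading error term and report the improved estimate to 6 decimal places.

0.956912

r = 2, so 2^r = 4.
4*0.9618003974 − 0.9764651995 = 2.8707363901
R = 2.8707363901/3 = 0.9569121300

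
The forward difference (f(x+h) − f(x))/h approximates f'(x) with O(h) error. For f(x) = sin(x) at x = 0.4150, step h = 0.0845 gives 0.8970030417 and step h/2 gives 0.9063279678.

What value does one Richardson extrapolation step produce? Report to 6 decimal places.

0.915653

The method has order 1: 2^1 = 2.
2 × 0.9063279678 = 1.8126559356; 1.8126559356 − 0.8970030417 = 0.9156528939
Denominator 2 − 1 = 1.
Result: 0.9156528939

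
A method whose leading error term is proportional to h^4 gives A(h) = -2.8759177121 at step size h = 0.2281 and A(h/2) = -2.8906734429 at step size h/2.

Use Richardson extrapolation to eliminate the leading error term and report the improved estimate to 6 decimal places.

Order 4 gives 2^r = 16 and 2^r − 1 = 15.
Top: 16(-2.8906734429) − (-2.8759177121) = -43.3748573743
Extrapolated: (-43.3748573743) / 15 = -2.8916571583

-2.891657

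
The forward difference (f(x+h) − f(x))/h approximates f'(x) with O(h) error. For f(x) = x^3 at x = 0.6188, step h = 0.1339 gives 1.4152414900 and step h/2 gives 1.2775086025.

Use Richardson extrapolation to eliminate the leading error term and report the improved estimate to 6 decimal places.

r = 1, so 2^r = 2.
2*1.2775086025 = 2.5550172050; 2.5550172050 − 1.4152414900 = 1.1397757150
R = 1.1397757150/1 = 1.1397757150
Shift from A(h/2): −0.1377328875.

1.139776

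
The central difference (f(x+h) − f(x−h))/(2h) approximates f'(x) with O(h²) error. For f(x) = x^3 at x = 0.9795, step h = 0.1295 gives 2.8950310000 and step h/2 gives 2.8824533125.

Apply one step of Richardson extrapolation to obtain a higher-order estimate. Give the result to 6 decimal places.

r = 2, so 2^r = 4.
Difference of the inputs: 2.8824533125 − 2.8950310000 = -0.0125776875
Divide by 2^2 − 1 = 3: (-0.0125776875)/3 = -0.0041925625
R = A(h/2) + (A(h/2) − A(h))/3 = 2.8824533125 − 0.0041925625 = 2.8782607500

2.878261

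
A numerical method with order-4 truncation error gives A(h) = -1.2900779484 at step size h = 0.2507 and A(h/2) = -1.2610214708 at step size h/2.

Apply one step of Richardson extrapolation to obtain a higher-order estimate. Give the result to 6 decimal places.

Method order is 4; weight 2^4 = 16.
A(h/2) − A(h) = -1.2610214708 − (-1.2900779484) = 0.0290564776
Correction (A(h/2) − A(h))/(16 − 1) = 0.0290564776/15 = 0.0019370985
R = A(h/2) + (A(h/2) − A(h))/15 = -1.2610214708 + 0.0019370985 = -1.2590843723
Correction |R − A(h/2)| = 1.937e-03; gap |A(h/2) − A(h)| = 2.906e-02.

-1.259084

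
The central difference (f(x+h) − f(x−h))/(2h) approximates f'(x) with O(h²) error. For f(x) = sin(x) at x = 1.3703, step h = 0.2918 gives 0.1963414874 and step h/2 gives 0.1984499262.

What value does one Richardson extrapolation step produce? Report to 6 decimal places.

0.199153

Error is O(h^2); halving h shrinks it by 2^2 = 4.
4·0.1984499262 = 0.7937997048; subtract 0.1963414874 → 0.5974582174
R = 0.5974582174/3 = 0.1991527391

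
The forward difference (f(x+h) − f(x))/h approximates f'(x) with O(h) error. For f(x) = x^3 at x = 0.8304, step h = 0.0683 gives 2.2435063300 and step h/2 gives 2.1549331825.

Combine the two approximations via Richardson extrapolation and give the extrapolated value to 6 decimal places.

2.066360

Method order is 1; weight 2^1 = 2.
2·2.1549331825 − 2.2435063300 = 2.0663600350
2.0663600350 ÷ 1 = 2.0663600350
Gap between inputs: 8.857e-02; correction applied: −0.0885731475.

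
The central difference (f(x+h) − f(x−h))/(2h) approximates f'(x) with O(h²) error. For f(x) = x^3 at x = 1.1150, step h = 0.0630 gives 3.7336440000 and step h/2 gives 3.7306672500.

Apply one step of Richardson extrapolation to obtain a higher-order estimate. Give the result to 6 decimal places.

3.729675

The method has order 2: 2^2 = 4.
2^2×A(h/2) = 14.9226690000; minus A(h) gives 11.1890250000.
R = 11.1890250000/3 = 3.7296750000
Gap between inputs: 2.977e-03; correction applied: −0.0009922500.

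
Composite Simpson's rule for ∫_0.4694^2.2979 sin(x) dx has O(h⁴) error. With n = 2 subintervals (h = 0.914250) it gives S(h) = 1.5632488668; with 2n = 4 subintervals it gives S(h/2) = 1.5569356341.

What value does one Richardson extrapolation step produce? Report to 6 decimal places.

1.556515

Order 4 gives 2^r = 16 and 2^r − 1 = 15.
16×1.5569356341 = 24.9109701456; subtract 1.5632488668 → 23.3477212788
Divide by 2^4 − 1 = 15.
Extrapolated: 23.3477212788 / 15 = 1.5565147519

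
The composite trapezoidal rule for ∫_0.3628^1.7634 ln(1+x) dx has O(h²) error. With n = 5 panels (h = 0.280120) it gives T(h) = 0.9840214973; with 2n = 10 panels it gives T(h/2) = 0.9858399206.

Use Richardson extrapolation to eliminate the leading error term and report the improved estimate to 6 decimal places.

r = 2: numerator weight 4, denominator 3.
Difference of the inputs: 0.9858399206 − 0.9840214973 = 0.0018184233
Correction (A(h/2) − A(h))/(4 − 1) = 0.0018184233/3 = 0.0006061411
R = A(h/2) + (A(h/2) − A(h))/3 = 0.9858399206 + 0.0006061411 = 0.9864460617
Gap between inputs: 1.818e-03; correction applied: +0.0006061411.

0.986446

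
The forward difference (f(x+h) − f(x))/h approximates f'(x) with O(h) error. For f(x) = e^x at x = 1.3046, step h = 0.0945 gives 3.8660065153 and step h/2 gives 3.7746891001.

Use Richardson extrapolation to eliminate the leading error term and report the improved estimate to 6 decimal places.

Order 1 gives 2^r = 2 and 2^r − 1 = 1.
2^1 × A(h/2) = 7.5493782002; minus A(h) gives 3.6833716849.
Denominator 2 − 1 = 1.
Extrapolated: 3.6833716849 / 1 = 3.6833716849
Gap between inputs: 9.132e-02; correction applied: −0.0913174152.

3.683372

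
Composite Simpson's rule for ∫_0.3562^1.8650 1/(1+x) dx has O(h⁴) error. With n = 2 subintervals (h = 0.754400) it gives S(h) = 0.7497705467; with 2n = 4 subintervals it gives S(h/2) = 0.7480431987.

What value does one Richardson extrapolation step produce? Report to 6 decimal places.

Order 4 gives 2^r = 16 and 2^r − 1 = 15.
Numerator 16·A(h/2) − A(h) = 16·0.7480431987 − 0.7497705467 = 11.2189206325
R = 11.2189206325/15 = 0.7479280422

0.747928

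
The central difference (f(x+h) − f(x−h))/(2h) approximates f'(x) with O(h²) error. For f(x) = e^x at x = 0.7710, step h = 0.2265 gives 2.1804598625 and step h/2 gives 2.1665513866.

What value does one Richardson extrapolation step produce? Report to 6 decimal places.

2.161915

Order 2 gives 2^r = 4 and 2^r − 1 = 3.
Weighted: 8.6662055464 − 2.1804598625 = 6.4857456839
6.4857456839 ÷ 3 = 2.1619152280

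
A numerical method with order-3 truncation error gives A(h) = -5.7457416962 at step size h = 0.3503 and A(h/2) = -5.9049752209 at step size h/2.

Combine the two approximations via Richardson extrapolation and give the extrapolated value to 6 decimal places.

-5.927723

Order 3 gives 2^r = 8 and 2^r − 1 = 7.
A(h/2) − A(h) = -5.9049752209 − (-5.7457416962) = -0.1592335247
Correction (A(h/2) − A(h))/(8 − 1) = (-0.1592335247)/7 = -0.0227476464
R = -5.9049752209 − 0.0227476464 = -5.9277228673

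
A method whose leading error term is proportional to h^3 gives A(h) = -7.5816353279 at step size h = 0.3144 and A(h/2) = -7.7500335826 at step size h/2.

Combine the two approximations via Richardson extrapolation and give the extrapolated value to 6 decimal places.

-7.774090

Leading term ∝ h^3; use weight 8 = 2^3.
A(h/2) − A(h) = -7.7500335826 − (-7.5816353279) = -0.1683982547
Correction (A(h/2) − A(h))/(8 − 1) = (-0.1683982547)/7 = -0.0240568935
R = A(h/2) + (A(h/2) − A(h))/7 = -7.7500335826 − 0.0240568935 = -7.7740904761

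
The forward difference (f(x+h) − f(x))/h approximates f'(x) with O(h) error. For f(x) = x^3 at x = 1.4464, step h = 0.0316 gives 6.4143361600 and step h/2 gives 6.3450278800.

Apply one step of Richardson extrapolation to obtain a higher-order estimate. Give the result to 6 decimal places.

6.275720

The method has order 1: 2^1 = 2.
2*6.3450278800 − 6.4143361600 = 6.2757196000
Divide by 2^1 − 1 = 1.
Extrapolated: 6.2757196000 / 1 = 6.2757196000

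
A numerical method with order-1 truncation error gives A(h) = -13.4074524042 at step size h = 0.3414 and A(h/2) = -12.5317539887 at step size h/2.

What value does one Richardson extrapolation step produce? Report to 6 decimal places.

With r = 1 the leading error scales as h^1, so the weight is 2^1 = 2.
Weighted: (-25.0635079774) − (-13.4074524042) = -11.6560555732
Divide by 2^1 − 1 = 1.
R = (-11.6560555732)/1 = -11.6560555732

-11.656056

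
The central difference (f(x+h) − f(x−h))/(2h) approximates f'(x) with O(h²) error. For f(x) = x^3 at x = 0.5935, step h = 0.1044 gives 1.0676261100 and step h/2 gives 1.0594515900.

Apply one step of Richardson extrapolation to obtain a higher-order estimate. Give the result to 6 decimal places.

Method order is 2; weight 2^2 = 4.
4*1.0594515900 = 4.2378063600; 4.2378063600 − 1.0676261100 = 3.1701802500
3.1701802500 ÷ 3 = 1.0567267500

1.056727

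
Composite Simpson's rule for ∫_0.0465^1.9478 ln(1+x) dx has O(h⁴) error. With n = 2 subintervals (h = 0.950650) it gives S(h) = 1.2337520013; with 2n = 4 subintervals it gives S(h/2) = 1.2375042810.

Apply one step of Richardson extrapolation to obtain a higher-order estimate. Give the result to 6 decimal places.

The method has order 4: 2^4 = 16.
2^4×A(h/2) = 19.8000684960; minus A(h) gives 18.5663164947.
Denominator 16 − 1 = 15.
Extrapolated: 18.5663164947 / 15 = 1.2377544330

1.237754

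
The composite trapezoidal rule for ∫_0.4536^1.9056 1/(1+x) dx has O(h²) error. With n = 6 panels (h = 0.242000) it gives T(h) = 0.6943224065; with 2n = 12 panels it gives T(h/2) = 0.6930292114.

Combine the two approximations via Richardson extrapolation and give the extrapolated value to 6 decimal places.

Order 2 gives 2^r = 4 and 2^r − 1 = 3.
Numerator 4×A(h/2) − A(h) = 4×0.6930292114 − 0.6943224065 = 2.0777944391
Denominator 4 − 1 = 3.
Result: 0.6925981464
Gap between inputs: 1.293e-03; correction applied: −0.0004310650.

0.692598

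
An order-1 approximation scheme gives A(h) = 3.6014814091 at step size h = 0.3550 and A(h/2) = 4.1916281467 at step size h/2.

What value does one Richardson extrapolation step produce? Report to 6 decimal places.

4.781775

Order 1 gives 2^r = 2 and 2^r − 1 = 1.
2^1·A(h/2) = 8.3832562934; minus A(h) gives 4.7817748843.
Divide by 2^1 − 1 = 1.
4.7817748843 ÷ 1 = 4.7817748843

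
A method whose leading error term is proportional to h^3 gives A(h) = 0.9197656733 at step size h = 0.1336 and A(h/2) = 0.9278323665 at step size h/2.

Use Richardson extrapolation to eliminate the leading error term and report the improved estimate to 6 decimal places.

0.928985

Order 3 gives 2^r = 8 and 2^r − 1 = 7.
8×0.9278323665 − 0.9197656733 = 6.5028932587
Extrapolated: 6.5028932587 / 7 = 0.9289847512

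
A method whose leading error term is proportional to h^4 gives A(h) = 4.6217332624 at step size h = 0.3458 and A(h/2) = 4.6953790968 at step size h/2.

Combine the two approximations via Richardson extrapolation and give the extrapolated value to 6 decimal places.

4.700289

Method order is 4; weight 2^4 = 16.
Top: 16(4.6953790968) − (4.6217332624) = 70.5043322864
Divide by 2^4 − 1 = 15.
(16 × 4.6953790968 − 4.6217332624)/(16 − 1) = 4.7002888191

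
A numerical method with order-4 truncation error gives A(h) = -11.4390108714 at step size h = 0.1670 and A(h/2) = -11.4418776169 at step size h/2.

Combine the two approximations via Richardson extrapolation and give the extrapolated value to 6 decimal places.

-11.442069

r = 4, so 2^r = 16.
16*(-11.4418776169) − (-11.4390108714) = -171.6310309990
Denominator 16 − 1 = 15.
Result: -11.4420687333
Shift from A(h/2): −0.0001911164.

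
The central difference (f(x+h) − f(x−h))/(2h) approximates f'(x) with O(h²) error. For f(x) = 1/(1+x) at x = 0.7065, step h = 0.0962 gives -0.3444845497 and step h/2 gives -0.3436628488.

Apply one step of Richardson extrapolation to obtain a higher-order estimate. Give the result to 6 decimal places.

-0.343389

The method has order 2: 2^2 = 4.
Numerator 4×A(h/2) − A(h) = 4×(-0.3436628488) − (-0.3444845497) = -1.0301668455
Denominator 4 − 1 = 3.
Extrapolated: (-1.0301668455) / 3 = -0.3433889485
Gap between inputs: 8.217e-04; correction applied: +0.0002739003.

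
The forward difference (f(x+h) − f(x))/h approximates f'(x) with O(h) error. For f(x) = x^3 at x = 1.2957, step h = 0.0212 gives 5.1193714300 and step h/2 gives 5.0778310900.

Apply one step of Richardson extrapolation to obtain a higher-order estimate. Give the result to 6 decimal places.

5.036291

With r = 1 the leading error scales as h^1, so the weight is 2^1 = 2.
Top: 2(5.0778310900) − (5.1193714300) = 5.0362907500
R = 5.0362907500/1 = 5.0362907500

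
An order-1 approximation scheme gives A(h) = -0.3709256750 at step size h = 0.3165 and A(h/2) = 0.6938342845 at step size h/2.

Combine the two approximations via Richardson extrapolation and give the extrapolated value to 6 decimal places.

1.758594

r = 1, so 2^r = 2.
Numerator 2 × A(h/2) − A(h) = 2 × 0.6938342845 − (-0.3709256750) = 1.7585942440
R = 1.7585942440/1 = 1.7585942440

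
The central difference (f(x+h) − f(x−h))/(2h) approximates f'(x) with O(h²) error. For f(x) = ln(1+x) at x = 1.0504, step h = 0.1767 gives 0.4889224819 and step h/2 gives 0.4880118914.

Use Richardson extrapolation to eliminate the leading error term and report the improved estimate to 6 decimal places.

0.487708

Leading term ∝ h^2; use weight 4 = 2^2.
Top: 4(0.4880118914) − (0.4889224819) = 1.4631250837
Denominator 4 − 1 = 3.
So the Richardson estimate is 0.4877083612.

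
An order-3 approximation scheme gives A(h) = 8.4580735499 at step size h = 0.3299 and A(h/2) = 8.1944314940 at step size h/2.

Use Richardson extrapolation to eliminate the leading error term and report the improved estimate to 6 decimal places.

8.156768

Method order is 3; weight 2^3 = 8.
A(h/2) − A(h) = 8.1944314940 − 8.4580735499 = -0.2636420559
Correction (A(h/2) − A(h))/(8 − 1) = (-0.2636420559)/7 = -0.0376631508
R = A(h/2) + (A(h/2) − A(h))/7 = 8.1944314940 − 0.0376631508 = 8.1567683432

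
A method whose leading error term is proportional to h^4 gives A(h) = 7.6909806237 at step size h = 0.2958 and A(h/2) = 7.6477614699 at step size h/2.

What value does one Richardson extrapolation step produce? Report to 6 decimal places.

7.644880

Leading term ∝ h^4; use weight 16 = 2^4.
16*7.6477614699 − 7.6909806237 = 114.6732028947
(16*7.6477614699 − 7.6909806237)/(16 − 1) = 7.6448801930
Correction |R − A(h/2)| = 2.881e-03; gap |A(h/2) − A(h)| = 4.322e-02.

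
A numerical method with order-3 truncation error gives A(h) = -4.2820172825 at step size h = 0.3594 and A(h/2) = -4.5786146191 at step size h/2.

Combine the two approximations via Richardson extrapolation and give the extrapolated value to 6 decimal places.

Order 3 gives 2^r = 8 and 2^r − 1 = 7.
Difference of the inputs: -4.5786146191 − (-4.2820172825) = -0.2965973366
Divide by 2^3 − 1 = 7: (-0.2965973366)/7 = -0.0423710481
R = -4.5786146191 − 0.0423710481 = -4.6209856672
Correction |R − A(h/2)| = 4.237e-02; gap |A(h/2) − A(h)| = 2.966e-01.

-4.620986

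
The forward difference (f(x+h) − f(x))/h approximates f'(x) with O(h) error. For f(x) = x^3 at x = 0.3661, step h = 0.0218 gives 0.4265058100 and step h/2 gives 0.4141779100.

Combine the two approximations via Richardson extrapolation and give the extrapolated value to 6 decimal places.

0.401850

Method order is 1; weight 2^1 = 2.
A(h/2) − A(h) = 0.4141779100 − 0.4265058100 = -0.0123279000
Correction (A(h/2) − A(h))/(2 − 1) = (-0.0123279000)/1 = -0.0123279000
R = A(h/2) + (A(h/2) − A(h))/1 = 0.4141779100 − 0.0123279000 = 0.4018500100
Shift from A(h/2): −0.0123279000.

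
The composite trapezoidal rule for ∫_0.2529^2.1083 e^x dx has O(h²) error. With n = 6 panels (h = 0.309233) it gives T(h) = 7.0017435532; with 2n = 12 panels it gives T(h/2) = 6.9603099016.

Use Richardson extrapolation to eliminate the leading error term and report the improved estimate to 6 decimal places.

6.946499

Order 2 gives 2^r = 4 and 2^r − 1 = 3.
Numerator 4×A(h/2) − A(h) = 4×6.9603099016 − 7.0017435532 = 20.8394960532
Denominator 4 − 1 = 3.
Result: 6.9464986844
Shift from A(h/2): −0.0138112172.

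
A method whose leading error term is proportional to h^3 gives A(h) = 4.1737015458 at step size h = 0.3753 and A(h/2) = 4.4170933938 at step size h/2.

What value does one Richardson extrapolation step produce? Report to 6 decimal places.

4.451864

r = 3, so 2^r = 8.
Numerator 8×A(h/2) − A(h) = 8×4.4170933938 − 4.1737015458 = 31.1630456046
R = 31.1630456046/7 = 4.4518636578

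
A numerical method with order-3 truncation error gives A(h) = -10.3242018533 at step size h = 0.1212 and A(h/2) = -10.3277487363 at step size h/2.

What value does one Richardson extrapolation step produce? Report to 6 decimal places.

-10.328255

The method has order 3: 2^3 = 8.
8·(-10.3277487363) − (-10.3242018533) = -72.2977880371
Divide by 2^3 − 1 = 7.
So the Richardson estimate is -10.3282554339.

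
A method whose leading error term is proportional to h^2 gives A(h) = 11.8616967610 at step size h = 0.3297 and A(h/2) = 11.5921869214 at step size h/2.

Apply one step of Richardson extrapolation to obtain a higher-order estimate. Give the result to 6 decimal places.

Method order is 2; weight 2^2 = 4.
Weighted: 46.3687476856 − 11.8616967610 = 34.5070509246
Extrapolated: 34.5070509246 / 3 = 11.5023503082
Gap between inputs: 2.695e-01; correction applied: −0.0898366132.

11.502350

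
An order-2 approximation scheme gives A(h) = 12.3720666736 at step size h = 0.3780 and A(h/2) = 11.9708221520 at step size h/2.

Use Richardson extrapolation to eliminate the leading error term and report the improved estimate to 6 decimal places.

11.837074

r = 2, so 2^r = 4.
4×11.9708221520 = 47.8832886080; subtract 12.3720666736 → 35.5112219344
35.5112219344 ÷ 3 = 11.8370739781
Correction |R − A(h/2)| = 1.337e-01; gap |A(h/2) − A(h)| = 4.012e-01.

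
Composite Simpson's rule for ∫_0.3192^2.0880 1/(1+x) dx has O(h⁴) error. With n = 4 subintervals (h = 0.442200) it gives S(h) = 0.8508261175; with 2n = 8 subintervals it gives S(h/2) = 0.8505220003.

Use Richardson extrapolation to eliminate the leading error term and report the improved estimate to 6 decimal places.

0.850502

The method has order 4: 2^4 = 16.
16 × 0.8505220003 = 13.6083520048; 13.6083520048 − 0.8508261175 = 12.7575258873
Extrapolated: 12.7575258873 / 15 = 0.8505017258
Correction |R − A(h/2)| = 2.027e-05; gap |A(h/2) − A(h)| = 3.041e-04.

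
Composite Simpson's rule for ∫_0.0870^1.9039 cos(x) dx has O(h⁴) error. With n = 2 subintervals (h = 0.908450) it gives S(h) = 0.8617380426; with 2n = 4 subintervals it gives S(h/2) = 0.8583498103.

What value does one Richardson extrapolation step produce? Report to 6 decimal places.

Error is O(h^4); halving h shrinks it by 2^4 = 16.
Weighted: 13.7335969648 − 0.8617380426 = 12.8718589222
Denominator 16 − 1 = 15.
R = 12.8718589222/15 = 0.8581239281

0.858124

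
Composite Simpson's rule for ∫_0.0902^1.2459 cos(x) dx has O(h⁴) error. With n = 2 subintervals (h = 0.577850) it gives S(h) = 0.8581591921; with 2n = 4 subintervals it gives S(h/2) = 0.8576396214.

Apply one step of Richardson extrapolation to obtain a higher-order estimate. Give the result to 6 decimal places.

r = 4, so 2^r = 16.
A(h/2) − A(h) = 0.8576396214 − 0.8581591921 = -0.0005195707
Divide by 2^4 − 1 = 15: (-0.0005195707)/15 = -0.0000346380
R = 0.8576396214 − 0.0000346380 = 0.8576049834
Correction |R − A(h/2)| = 3.464e-05; gap |A(h/2) − A(h)| = 5.196e-04.

0.857605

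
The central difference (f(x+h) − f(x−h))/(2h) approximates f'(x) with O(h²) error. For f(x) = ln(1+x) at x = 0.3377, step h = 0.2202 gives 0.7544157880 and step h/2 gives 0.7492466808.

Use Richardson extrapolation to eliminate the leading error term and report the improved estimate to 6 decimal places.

r = 2, so 2^r = 4.
2^2*A(h/2) = 2.9969867232; minus A(h) gives 2.2425709352.
Denominator 4 − 1 = 3.
So the Richardson estimate is 0.7475236451.
Correction |R − A(h/2)| = 1.723e-03; gap |A(h/2) − A(h)| = 5.169e-03.

0.747524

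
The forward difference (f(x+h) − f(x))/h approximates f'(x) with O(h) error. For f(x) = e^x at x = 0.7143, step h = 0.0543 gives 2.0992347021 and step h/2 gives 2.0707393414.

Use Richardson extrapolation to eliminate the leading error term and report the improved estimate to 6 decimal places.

With r = 1 the leading error scales as h^1, so the weight is 2^1 = 2.
2·2.0707393414 = 4.1414786828; 4.1414786828 − 2.0992347021 = 2.0422439807
Extrapolated: 2.0422439807 / 1 = 2.0422439807
Shift from A(h/2): −0.0284953607.

2.042244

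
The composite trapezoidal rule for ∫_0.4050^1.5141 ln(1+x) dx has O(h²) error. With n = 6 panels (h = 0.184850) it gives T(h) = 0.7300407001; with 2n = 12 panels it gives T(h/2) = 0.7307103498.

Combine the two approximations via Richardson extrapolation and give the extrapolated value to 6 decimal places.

0.730934

The method has order 2: 2^2 = 4.
4·0.7307103498 = 2.9228413992; 2.9228413992 − 0.7300407001 = 2.1928006991
2.1928006991 ÷ 3 = 0.7309335664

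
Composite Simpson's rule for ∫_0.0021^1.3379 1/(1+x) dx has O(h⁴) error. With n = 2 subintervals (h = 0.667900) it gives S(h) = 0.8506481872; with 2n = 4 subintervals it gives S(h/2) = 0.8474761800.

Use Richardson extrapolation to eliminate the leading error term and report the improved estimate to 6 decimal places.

0.847265

The method has order 4: 2^4 = 16.
Difference of the inputs: 0.8474761800 − 0.8506481872 = -0.0031720072
Correction (A(h/2) − A(h))/(16 − 1) = (-0.0031720072)/15 = -0.0002114671
R = A(h/2) + (A(h/2) − A(h))/15 = 0.8474761800 − 0.0002114671 = 0.8472647129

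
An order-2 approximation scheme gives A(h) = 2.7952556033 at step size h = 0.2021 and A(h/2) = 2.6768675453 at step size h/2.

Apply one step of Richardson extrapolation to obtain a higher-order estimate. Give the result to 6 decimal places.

2.637405

Leading term ∝ h^2; use weight 4 = 2^2.
A(h/2) − A(h) = 2.6768675453 − 2.7952556033 = -0.1183880580
Divide by 2^2 − 1 = 3: (-0.1183880580)/3 = -0.0394626860
R = A(h/2) + (A(h/2) − A(h))/3 = 2.6768675453 − 0.0394626860 = 2.6374048593
Shift from A(h/2): −0.0394626860.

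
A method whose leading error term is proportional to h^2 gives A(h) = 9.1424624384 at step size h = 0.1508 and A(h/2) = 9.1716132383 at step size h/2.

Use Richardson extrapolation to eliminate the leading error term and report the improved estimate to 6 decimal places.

9.181330

The method has order 2: 2^2 = 4.
Weighted: 36.6864529532 − 9.1424624384 = 27.5439905148
R = 27.5439905148/3 = 9.1813301716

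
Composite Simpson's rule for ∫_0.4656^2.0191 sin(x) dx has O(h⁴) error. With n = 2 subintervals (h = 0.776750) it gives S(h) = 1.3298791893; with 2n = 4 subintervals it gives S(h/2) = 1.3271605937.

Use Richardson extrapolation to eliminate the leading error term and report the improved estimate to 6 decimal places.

r = 4: numerator weight 16, denominator 15.
16×1.3271605937 − 1.3298791893 = 19.9046903099
Denominator 16 − 1 = 15.
Extrapolated: 19.9046903099 / 15 = 1.3269793540

1.326979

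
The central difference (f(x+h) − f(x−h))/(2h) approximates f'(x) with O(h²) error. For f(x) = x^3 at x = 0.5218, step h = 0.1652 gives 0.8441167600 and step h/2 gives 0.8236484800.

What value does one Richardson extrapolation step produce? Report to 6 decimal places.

Method order is 2; weight 2^2 = 4.
A(h/2) − A(h) = 0.8236484800 − 0.8441167600 = -0.0204682800
Correction (A(h/2) − A(h))/(4 − 1) = (-0.0204682800)/3 = -0.0068227600
R = A(h/2) + (A(h/2) − A(h))/3 = 0.8236484800 − 0.0068227600 = 0.8168257200
Shift from A(h/2): −0.0068227600.

0.816826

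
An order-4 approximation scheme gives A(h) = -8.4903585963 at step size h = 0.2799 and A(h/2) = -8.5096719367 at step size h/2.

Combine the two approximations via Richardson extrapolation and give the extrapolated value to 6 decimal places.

r = 4: numerator weight 16, denominator 15.
Weighted: (-136.1547509872) − (-8.4903585963) = -127.6643923909
Denominator 16 − 1 = 15.
Extrapolated: (-127.6643923909) / 15 = -8.5109594927

-8.510959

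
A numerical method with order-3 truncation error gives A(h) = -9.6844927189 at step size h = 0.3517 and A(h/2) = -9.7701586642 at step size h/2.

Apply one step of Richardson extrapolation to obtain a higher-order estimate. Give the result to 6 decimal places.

-9.782397

Error is O(h^3); halving h shrinks it by 2^3 = 8.
A(h/2) − A(h) = -9.7701586642 − (-9.6844927189) = -0.0856659453
Correction (A(h/2) − A(h))/(8 − 1) = (-0.0856659453)/7 = -0.0122379922
R = A(h/2) + (A(h/2) − A(h))/7 = -9.7701586642 − 0.0122379922 = -9.7823966564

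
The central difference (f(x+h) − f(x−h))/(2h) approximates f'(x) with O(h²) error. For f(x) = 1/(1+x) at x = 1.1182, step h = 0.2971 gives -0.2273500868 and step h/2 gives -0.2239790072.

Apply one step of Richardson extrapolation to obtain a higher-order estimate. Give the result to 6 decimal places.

-0.222855

With r = 2 the leading error scales as h^2, so the weight is 2^2 = 4.
Difference of the inputs: -0.2239790072 − (-0.2273500868) = 0.0033710796
Divide by 2^2 − 1 = 3: 0.0033710796/3 = 0.0011236932
R = -0.2239790072 + 0.0011236932 = -0.2228553140
Correction |R − A(h/2)| = 1.124e-03; gap |A(h/2) − A(h)| = 3.371e-03.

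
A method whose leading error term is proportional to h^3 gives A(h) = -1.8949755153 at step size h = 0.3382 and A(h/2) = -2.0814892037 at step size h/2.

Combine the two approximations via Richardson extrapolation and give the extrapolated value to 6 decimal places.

-2.108134

r = 3, so 2^r = 8.
8 × (-2.0814892037) = -16.6519136296; subtract (-1.8949755153) → -14.7569381143
Divide by 2^3 − 1 = 7.
So the Richardson estimate is -2.1081340163.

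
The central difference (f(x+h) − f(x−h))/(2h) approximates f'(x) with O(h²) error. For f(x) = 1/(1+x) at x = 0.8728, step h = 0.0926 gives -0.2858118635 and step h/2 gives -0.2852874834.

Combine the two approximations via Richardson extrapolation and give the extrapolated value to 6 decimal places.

-0.285113

Error is O(h^2); halving h shrinks it by 2^2 = 4.
Weighted: (-1.1411499336) − (-0.2858118635) = -0.8553380701
(4*(-0.2852874834) − (-0.2858118635))/(4 − 1) = -0.2851126900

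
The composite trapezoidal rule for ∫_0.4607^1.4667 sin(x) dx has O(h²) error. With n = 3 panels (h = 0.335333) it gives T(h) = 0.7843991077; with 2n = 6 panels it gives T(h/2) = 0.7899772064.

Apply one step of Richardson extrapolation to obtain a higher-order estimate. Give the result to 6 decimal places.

r = 2: numerator weight 4, denominator 3.
4*0.7899772064 − 0.7843991077 = 2.3755097179
Divide by 2^2 − 1 = 3.
R = 2.3755097179/3 = 0.7918365726
Correction |R − A(h/2)| = 1.859e-03; gap |A(h/2) − A(h)| = 5.578e-03.

0.791837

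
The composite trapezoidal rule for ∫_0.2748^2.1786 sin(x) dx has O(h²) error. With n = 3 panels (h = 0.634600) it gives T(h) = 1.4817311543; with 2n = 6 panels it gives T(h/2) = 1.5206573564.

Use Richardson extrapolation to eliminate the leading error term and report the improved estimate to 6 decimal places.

Order 2 gives 2^r = 4 and 2^r − 1 = 3.
2^2·A(h/2) = 6.0826294256; minus A(h) gives 4.6008982713.
R = 4.6008982713/3 = 1.5336327571
Correction |R − A(h/2)| = 1.298e-02; gap |A(h/2) − A(h)| = 3.893e-02.

1.533633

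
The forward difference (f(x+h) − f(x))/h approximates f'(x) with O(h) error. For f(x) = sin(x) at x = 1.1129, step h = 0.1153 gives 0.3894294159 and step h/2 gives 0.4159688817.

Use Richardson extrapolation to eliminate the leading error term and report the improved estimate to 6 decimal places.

0.442508

With r = 1 the leading error scales as h^1, so the weight is 2^1 = 2.
2^1·A(h/2) = 0.8319377634; minus A(h) gives 0.4425083475.
(2·0.4159688817 − 0.3894294159)/(2 − 1) = 0.4425083475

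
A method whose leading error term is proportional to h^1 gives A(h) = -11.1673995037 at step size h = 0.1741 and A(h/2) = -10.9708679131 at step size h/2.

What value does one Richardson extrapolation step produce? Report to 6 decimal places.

-10.774336

r = 1: numerator weight 2, denominator 1.
2^1·A(h/2) = -21.9417358262; minus A(h) gives -10.7743363225.
Denominator 2 − 1 = 1.
(2·(-10.9708679131) − (-11.1673995037))/(2 − 1) = -10.7743363225
Gap between inputs: 1.965e-01; correction applied: +0.1965315906.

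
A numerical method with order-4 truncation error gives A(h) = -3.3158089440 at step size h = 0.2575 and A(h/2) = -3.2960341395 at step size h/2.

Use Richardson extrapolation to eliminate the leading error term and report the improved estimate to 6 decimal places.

Leading term ∝ h^4; use weight 16 = 2^4.
16*(-3.2960341395) = -52.7365462320; subtract (-3.3158089440) → -49.4207372880
(-49.4207372880) ÷ 15 = -3.2947158192
Gap between inputs: 1.977e-02; correction applied: +0.0013183203.

-3.294716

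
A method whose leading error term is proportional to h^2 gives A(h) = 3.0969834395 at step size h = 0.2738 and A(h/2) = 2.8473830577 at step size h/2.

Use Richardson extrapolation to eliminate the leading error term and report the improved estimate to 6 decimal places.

Method order is 2; weight 2^2 = 4.
Weighted: 11.3895322308 − 3.0969834395 = 8.2925487913
Divide by 2^2 − 1 = 3.
8.2925487913 ÷ 3 = 2.7641829304

2.764183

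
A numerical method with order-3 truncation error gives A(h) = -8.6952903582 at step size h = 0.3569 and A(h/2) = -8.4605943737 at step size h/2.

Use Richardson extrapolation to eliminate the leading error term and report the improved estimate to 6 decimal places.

Method order is 3; weight 2^3 = 8.
8*(-8.4605943737) − (-8.6952903582) = -58.9894646314
Divide by 2^3 − 1 = 7.
So the Richardson estimate is -8.4270663759.

-8.427066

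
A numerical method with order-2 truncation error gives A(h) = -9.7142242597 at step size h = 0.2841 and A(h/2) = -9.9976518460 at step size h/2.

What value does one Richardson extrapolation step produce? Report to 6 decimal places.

r = 2, so 2^r = 4.
4*(-9.9976518460) − (-9.7142242597) = -30.2763831243
(4*(-9.9976518460) − (-9.7142242597))/(4 − 1) = -10.0921277081
Shift from A(h/2): −0.0944758621.

-10.092128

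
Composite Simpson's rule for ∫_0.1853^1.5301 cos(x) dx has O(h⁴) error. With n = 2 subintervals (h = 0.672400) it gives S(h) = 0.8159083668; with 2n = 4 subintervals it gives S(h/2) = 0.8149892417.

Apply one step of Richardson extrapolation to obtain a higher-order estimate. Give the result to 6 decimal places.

0.814928

r = 4: numerator weight 16, denominator 15.
2^4×A(h/2) = 13.0398278672; minus A(h) gives 12.2239195004.
Divide by 2^4 − 1 = 15.
Extrapolated: 12.2239195004 / 15 = 0.8149279667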